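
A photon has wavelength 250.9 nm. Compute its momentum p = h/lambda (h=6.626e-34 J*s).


p = h / lambda
= 6.626e-34 / (250.9e-9)
= 6.626e-34 / 2.5090e-07
= 2.6409e-27 kg*m/s

2.6409e-27


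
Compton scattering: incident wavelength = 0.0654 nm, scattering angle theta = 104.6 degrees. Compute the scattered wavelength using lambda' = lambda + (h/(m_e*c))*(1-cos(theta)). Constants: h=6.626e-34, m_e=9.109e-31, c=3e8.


Compton wavelength: h/(m_e*c) = 2.4247e-12 m
d_lambda = 2.4247e-12 * (1 - cos(104.6 deg))
= 2.4247e-12 * 1.252069
= 3.0359e-12 m = 0.003036 nm
lambda' = 0.0654 + 0.003036
= 0.068436 nm

0.068436


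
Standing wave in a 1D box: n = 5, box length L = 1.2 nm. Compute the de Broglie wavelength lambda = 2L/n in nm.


lambda = 2L / n
= 2 * 1.2 / 5
= 2.4 / 5
= 0.48 nm

0.48


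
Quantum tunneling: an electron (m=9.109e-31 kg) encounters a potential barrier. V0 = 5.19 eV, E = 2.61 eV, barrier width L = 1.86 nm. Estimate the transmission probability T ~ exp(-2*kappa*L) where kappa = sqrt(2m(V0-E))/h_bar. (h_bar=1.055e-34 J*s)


V0 - E = 2.58 eV = 4.1332e-19 J
kappa = sqrt(2 * m * (V0-E)) / h_bar
= sqrt(2 * 9.109e-31 * 4.1332e-19) / 1.055e-34
= 8.2251e+09 /m
2*kappa*L = 2 * 8.2251e+09 * 1.86e-9
= 30.5972
T = exp(-30.5972) = 5.149880e-14

5.149880e-14


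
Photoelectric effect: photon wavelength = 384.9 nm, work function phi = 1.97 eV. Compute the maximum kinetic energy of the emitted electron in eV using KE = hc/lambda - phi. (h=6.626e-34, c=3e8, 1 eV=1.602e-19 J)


E_photon = hc / lambda
= (6.626e-34)(3e8) / (384.9e-9)
= 5.1645e-19 J
= 3.2238 eV
KE = E_photon - phi
= 3.2238 - 1.97
= 1.2538 eV

1.2538


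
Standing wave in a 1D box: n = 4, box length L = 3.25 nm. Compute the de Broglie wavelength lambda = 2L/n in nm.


lambda = 2L / n
= 2 * 3.25 / 4
= 6.5 / 4
= 1.625 nm

1.625


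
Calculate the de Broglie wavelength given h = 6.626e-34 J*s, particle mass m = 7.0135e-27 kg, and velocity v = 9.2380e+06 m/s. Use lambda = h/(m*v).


lambda = h / (m * v)
= 6.626e-34 / (7.0135e-27 * 9.2380e+06)
= 6.626e-34 / 6.4791e-20
= 1.0227e-14 m

1.0227e-14


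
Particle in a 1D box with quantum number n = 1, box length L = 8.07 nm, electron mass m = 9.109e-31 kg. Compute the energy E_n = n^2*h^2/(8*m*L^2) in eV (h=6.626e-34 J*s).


E = n^2 * h^2 / (8 * m * L^2)
= 1^2 * (6.626e-34)^2 / (8 * 9.109e-31 * (8.07e-9)^2)
= 1 * 4.3904e-67 / (8 * 9.109e-31 * 6.5125e-17)
= 9.2511e-22 J
= 0.0058 eV

0.0058


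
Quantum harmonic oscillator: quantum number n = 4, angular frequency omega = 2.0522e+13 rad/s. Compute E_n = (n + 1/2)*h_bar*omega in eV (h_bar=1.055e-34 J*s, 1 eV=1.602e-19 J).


E = (n + 1/2) * h_bar * omega
= (4 + 0.5) * 1.055e-34 * 2.0522e+13
= 4.5 * 2.1651e-21
= 9.7428e-21 J
= 0.0608 eV

0.0608


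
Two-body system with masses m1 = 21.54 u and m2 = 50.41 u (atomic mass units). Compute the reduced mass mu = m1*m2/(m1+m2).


mu = m1 * m2 / (m1 + m2)
= 21.54 * 50.41 / (21.54 + 50.41)
= 1085.8314 / 71.95
= 15.0915 u

15.0915


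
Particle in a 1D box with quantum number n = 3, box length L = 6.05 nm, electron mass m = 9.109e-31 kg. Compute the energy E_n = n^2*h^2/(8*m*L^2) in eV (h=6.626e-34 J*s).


E = n^2 * h^2 / (8 * m * L^2)
= 3^2 * (6.626e-34)^2 / (8 * 9.109e-31 * (6.05e-9)^2)
= 9 * 4.3904e-67 / (8 * 9.109e-31 * 3.6603e-17)
= 1.4814e-20 J
= 0.0925 eV

0.0925


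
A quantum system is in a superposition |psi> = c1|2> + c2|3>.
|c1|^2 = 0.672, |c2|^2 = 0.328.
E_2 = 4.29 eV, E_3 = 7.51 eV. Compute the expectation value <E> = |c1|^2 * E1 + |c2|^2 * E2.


<E> = |c1|^2 * E1 + |c2|^2 * E2
= 0.672 * 4.29 + 0.328 * 7.51
= 2.8829 + 2.4633
= 5.3462 eV

5.3462


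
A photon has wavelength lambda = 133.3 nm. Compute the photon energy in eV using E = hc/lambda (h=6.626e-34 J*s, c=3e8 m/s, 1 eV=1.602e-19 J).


E = hc / lambda
= (6.626e-34)(3e8) / (133.3e-9)
= 1.9878e-25 / 1.3330e-07
= 1.4912e-18 J
Converting to eV: 1.4912e-18 / 1.602e-19
= 9.3085 eV

9.3085


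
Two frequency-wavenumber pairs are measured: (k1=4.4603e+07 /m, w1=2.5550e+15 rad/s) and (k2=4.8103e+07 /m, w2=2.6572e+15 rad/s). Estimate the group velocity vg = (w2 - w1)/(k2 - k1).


vg = (w2 - w1) / (k2 - k1)
= (2.6572e+15 - 2.5550e+15) / (4.8103e+07 - 4.4603e+07)
= 1.0220e+14 / 3.5000e+06
= 2.9200e+07 m/s

2.9200e+07


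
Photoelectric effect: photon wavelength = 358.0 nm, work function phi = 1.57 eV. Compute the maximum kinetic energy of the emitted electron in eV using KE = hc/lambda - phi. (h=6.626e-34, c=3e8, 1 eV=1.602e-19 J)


E_photon = hc / lambda
= (6.626e-34)(3e8) / (358.0e-9)
= 5.5525e-19 J
= 3.466 eV
KE = E_photon - phi
= 3.466 - 1.57
= 1.896 eV

1.896


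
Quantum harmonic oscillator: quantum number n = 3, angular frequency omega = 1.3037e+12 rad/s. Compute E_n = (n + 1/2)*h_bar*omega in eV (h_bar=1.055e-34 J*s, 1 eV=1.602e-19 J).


E = (n + 1/2) * h_bar * omega
= (3 + 0.5) * 1.055e-34 * 1.3037e+12
= 3.5 * 1.3754e-22
= 4.8139e-22 J
= 0.003 eV

0.003


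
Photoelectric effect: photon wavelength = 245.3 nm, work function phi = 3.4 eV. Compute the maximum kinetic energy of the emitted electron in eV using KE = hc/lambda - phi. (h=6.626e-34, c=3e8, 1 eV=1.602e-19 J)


E_photon = hc / lambda
= (6.626e-34)(3e8) / (245.3e-9)
= 8.1035e-19 J
= 5.0584 eV
KE = E_photon - phi
= 5.0584 - 3.4
= 1.6584 eV

1.6584


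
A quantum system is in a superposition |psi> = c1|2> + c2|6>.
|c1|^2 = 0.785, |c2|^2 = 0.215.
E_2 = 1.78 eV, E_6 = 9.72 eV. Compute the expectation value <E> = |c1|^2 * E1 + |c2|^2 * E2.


<E> = |c1|^2 * E1 + |c2|^2 * E2
= 0.785 * 1.78 + 0.215 * 9.72
= 1.3973 + 2.0898
= 3.4871 eV

3.4871


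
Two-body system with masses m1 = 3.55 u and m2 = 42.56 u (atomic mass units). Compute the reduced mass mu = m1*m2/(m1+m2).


mu = m1 * m2 / (m1 + m2)
= 3.55 * 42.56 / (3.55 + 42.56)
= 151.088 / 46.11
= 3.2767 u

3.2767


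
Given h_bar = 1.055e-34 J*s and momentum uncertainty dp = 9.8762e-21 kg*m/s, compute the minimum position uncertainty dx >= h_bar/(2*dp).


dx = h_bar / (2 * dp)
= 1.055e-34 / (2 * 9.8762e-21)
= 1.055e-34 / 1.9752e-20
= 5.3411e-15 m

5.3411e-15


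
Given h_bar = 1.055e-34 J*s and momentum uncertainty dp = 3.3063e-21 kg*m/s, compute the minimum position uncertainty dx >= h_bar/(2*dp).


dx = h_bar / (2 * dp)
= 1.055e-34 / (2 * 3.3063e-21)
= 1.055e-34 / 6.6126e-21
= 1.5954e-14 m

1.5954e-14


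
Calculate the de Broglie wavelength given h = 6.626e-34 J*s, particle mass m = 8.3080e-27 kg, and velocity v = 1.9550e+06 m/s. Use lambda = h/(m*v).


lambda = h / (m * v)
= 6.626e-34 / (8.3080e-27 * 1.9550e+06)
= 6.626e-34 / 1.6242e-20
= 4.0795e-14 m

4.0795e-14


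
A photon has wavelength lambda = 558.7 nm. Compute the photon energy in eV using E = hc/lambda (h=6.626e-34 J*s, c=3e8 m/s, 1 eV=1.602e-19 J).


E = hc / lambda
= (6.626e-34)(3e8) / (558.7e-9)
= 1.9878e-25 / 5.5870e-07
= 3.5579e-19 J
Converting to eV: 3.5579e-19 / 1.602e-19
= 2.2209 eV

2.2209


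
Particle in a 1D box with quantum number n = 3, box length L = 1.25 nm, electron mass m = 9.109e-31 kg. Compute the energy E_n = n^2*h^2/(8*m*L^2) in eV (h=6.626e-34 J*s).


E = n^2 * h^2 / (8 * m * L^2)
= 3^2 * (6.626e-34)^2 / (8 * 9.109e-31 * (1.25e-9)^2)
= 9 * 4.3904e-67 / (8 * 9.109e-31 * 1.5625e-18)
= 3.4703e-19 J
= 2.1662 eV

2.1662


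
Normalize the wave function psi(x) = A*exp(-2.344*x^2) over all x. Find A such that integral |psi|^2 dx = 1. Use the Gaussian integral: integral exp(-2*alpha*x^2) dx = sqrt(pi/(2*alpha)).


integral |psi|^2 dx = A^2 * sqrt(pi/(2*alpha)) = 1
A^2 = sqrt(2*alpha/pi)
= sqrt(2 * 2.344 / pi)
= 1.221571
A = sqrt(1.221571)
= 1.1052

1.1052


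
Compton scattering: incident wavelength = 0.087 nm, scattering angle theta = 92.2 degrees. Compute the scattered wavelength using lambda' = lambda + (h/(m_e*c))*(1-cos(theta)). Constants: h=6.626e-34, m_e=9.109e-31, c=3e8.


Compton wavelength: h/(m_e*c) = 2.4247e-12 m
d_lambda = 2.4247e-12 * (1 - cos(92.2 deg))
= 2.4247e-12 * 1.038388
= 2.5178e-12 m = 0.002518 nm
lambda' = 0.087 + 0.002518
= 0.089518 nm

0.089518


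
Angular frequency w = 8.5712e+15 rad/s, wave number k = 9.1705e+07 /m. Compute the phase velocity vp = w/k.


vp = w / k
= 8.5712e+15 / 9.1705e+07
= 9.3465e+07 m/s

9.3465e+07


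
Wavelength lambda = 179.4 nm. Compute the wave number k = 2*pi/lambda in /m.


k = 2 * pi / lambda
= 6.2832 / (179.4e-9)
= 6.2832 / 1.7940e-07
= 3.5023e+07 /m

3.5023e+07


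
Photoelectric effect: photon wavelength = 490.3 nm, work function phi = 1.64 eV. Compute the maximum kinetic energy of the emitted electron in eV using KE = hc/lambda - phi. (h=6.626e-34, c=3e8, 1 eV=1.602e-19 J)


E_photon = hc / lambda
= (6.626e-34)(3e8) / (490.3e-9)
= 4.0543e-19 J
= 2.5307 eV
KE = E_photon - phi
= 2.5307 - 1.64
= 0.8907 eV

0.8907


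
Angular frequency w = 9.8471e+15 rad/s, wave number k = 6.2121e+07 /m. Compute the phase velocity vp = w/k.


vp = w / k
= 9.8471e+15 / 6.2121e+07
= 1.5851e+08 m/s

1.5851e+08


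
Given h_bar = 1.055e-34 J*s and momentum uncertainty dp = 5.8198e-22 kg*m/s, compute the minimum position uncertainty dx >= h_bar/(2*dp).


dx = h_bar / (2 * dp)
= 1.055e-34 / (2 * 5.8198e-22)
= 1.055e-34 / 1.1640e-21
= 9.0639e-14 m

9.0639e-14


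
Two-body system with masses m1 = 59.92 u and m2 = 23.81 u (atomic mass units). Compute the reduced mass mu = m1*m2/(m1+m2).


mu = m1 * m2 / (m1 + m2)
= 59.92 * 23.81 / (59.92 + 23.81)
= 1426.6952 / 83.73
= 17.0392 u

17.0392


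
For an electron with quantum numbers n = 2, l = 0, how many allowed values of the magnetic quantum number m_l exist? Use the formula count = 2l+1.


m_l ranges from -l to +l in integer steps
So m_l goes from -0 to +0
Count = 2l + 1 = 2*0 + 1
= 1

1


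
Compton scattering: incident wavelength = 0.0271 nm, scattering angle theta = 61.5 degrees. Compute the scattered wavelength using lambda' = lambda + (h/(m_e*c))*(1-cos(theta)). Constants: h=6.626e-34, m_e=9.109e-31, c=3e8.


Compton wavelength: h/(m_e*c) = 2.4247e-12 m
d_lambda = 2.4247e-12 * (1 - cos(61.5 deg))
= 2.4247e-12 * 0.522841
= 1.2677e-12 m = 0.001268 nm
lambda' = 0.0271 + 0.001268
= 0.028368 nm

0.028368


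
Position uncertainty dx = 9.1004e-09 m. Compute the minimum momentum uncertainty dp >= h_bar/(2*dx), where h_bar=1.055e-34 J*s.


dp = h_bar / (2 * dx)
= 1.055e-34 / (2 * 9.1004e-09)
= 1.055e-34 / 1.8201e-08
= 5.7964e-27 kg*m/s

5.7964e-27


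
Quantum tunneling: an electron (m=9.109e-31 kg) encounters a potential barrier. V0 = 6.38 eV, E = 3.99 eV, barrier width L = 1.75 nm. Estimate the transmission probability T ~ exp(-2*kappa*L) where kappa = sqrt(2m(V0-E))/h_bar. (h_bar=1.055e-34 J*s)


V0 - E = 2.39 eV = 3.8288e-19 J
kappa = sqrt(2 * m * (V0-E)) / h_bar
= sqrt(2 * 9.109e-31 * 3.8288e-19) / 1.055e-34
= 7.9164e+09 /m
2*kappa*L = 2 * 7.9164e+09 * 1.75e-9
= 27.7074
T = exp(-27.7074) = 9.264435e-13

9.264435e-13


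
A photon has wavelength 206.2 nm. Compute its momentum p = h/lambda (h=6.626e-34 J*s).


p = h / lambda
= 6.626e-34 / (206.2e-9)
= 6.626e-34 / 2.0620e-07
= 3.2134e-27 kg*m/s

3.2134e-27


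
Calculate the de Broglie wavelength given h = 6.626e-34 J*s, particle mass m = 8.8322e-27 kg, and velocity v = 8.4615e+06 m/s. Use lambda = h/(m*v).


lambda = h / (m * v)
= 6.626e-34 / (8.8322e-27 * 8.4615e+06)
= 6.626e-34 / 7.4734e-20
= 8.8662e-15 m

8.8662e-15


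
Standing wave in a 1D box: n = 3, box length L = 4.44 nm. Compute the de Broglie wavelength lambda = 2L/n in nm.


lambda = 2L / n
= 2 * 4.44 / 3
= 8.88 / 3
= 2.96 nm

2.96


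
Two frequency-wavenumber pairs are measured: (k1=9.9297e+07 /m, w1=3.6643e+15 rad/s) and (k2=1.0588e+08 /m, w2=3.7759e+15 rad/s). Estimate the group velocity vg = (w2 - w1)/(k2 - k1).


vg = (w2 - w1) / (k2 - k1)
= (3.7759e+15 - 3.6643e+15) / (1.0588e+08 - 9.9297e+07)
= 1.1160e+14 / 6.5830e+06
= 1.6953e+07 m/s

1.6953e+07


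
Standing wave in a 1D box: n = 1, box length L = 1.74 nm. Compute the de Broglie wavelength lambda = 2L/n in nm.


lambda = 2L / n
= 2 * 1.74 / 1
= 3.48 / 1
= 3.48 nm

3.48


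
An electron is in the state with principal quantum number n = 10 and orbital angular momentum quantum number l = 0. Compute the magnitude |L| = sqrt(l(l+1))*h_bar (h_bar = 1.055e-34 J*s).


L = sqrt(l*(l+1)) * h_bar
= sqrt(0 * 1) * 1.055e-34
= sqrt(0) * 1.055e-34
= 0.0 * 1.055e-34
= 0.0000e+00 J*s

0.0000e+00


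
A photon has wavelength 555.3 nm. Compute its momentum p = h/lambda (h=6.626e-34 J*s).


p = h / lambda
= 6.626e-34 / (555.3e-9)
= 6.626e-34 / 5.5530e-07
= 1.1932e-27 kg*m/s

1.1932e-27


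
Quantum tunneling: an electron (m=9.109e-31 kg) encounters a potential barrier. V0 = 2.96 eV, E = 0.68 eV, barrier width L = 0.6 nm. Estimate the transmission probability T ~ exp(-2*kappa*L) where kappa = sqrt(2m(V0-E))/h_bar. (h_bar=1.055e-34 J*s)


V0 - E = 2.28 eV = 3.6526e-19 J
kappa = sqrt(2 * m * (V0-E)) / h_bar
= sqrt(2 * 9.109e-31 * 3.6526e-19) / 1.055e-34
= 7.7321e+09 /m
2*kappa*L = 2 * 7.7321e+09 * 0.6e-9
= 9.2785
T = exp(-9.2785) = 9.341105e-05

9.341105e-05


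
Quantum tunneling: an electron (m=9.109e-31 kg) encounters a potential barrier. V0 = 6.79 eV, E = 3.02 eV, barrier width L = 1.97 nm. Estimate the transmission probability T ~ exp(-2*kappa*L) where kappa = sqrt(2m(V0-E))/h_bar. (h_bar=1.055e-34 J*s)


V0 - E = 3.77 eV = 6.0395e-19 J
kappa = sqrt(2 * m * (V0-E)) / h_bar
= sqrt(2 * 9.109e-31 * 6.0395e-19) / 1.055e-34
= 9.9426e+09 /m
2*kappa*L = 2 * 9.9426e+09 * 1.97e-9
= 39.1738
T = exp(-39.1738) = 9.705580e-18

9.705580e-18


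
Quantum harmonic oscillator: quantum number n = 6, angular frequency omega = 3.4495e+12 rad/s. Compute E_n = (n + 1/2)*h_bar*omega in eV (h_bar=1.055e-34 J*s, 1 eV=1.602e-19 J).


E = (n + 1/2) * h_bar * omega
= (6 + 0.5) * 1.055e-34 * 3.4495e+12
= 6.5 * 3.6392e-22
= 2.3655e-21 J
= 0.0148 eV

0.0148


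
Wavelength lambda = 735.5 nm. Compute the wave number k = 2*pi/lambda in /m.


k = 2 * pi / lambda
= 6.2832 / (735.5e-9)
= 6.2832 / 7.3550e-07
= 8.5427e+06 /m

8.5427e+06


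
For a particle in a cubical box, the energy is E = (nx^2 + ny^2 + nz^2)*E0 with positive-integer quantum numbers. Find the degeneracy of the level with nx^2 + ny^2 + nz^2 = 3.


Enumerate all (nx, ny, nz) with nx^2 + ny^2 + nz^2 = 3:
(1,1,1)
Total degeneracy = 1

1


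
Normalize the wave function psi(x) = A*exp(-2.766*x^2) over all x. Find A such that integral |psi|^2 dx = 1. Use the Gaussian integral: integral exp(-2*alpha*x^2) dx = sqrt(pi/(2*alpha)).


integral |psi|^2 dx = A^2 * sqrt(pi/(2*alpha)) = 1
A^2 = sqrt(2*alpha/pi)
= sqrt(2 * 2.766 / pi)
= 1.326985
A = sqrt(1.326985)
= 1.1519

1.1519


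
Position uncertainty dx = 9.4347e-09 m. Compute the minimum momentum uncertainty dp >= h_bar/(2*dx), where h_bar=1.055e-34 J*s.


dp = h_bar / (2 * dx)
= 1.055e-34 / (2 * 9.4347e-09)
= 1.055e-34 / 1.8869e-08
= 5.5911e-27 kg*m/s

5.5911e-27


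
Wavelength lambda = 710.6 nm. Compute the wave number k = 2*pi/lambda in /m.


k = 2 * pi / lambda
= 6.2832 / (710.6e-9)
= 6.2832 / 7.1060e-07
= 8.8421e+06 /m

8.8421e+06


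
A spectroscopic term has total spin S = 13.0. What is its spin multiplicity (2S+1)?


Spin multiplicity = 2S + 1
= 2 * 13.0 + 1
= 26.0 + 1
= 27

27


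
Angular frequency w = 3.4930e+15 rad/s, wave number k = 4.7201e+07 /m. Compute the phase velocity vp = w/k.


vp = w / k
= 3.4930e+15 / 4.7201e+07
= 7.4003e+07 m/s

7.4003e+07


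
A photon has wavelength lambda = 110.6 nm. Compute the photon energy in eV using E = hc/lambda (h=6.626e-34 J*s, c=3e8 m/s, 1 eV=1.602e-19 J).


E = hc / lambda
= (6.626e-34)(3e8) / (110.6e-9)
= 1.9878e-25 / 1.1060e-07
= 1.7973e-18 J
Converting to eV: 1.7973e-18 / 1.602e-19
= 11.219 eV

11.219


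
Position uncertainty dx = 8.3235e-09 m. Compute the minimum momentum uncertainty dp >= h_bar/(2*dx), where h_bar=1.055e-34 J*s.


dp = h_bar / (2 * dx)
= 1.055e-34 / (2 * 8.3235e-09)
= 1.055e-34 / 1.6647e-08
= 6.3375e-27 kg*m/s

6.3375e-27


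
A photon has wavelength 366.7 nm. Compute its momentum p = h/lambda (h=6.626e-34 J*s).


p = h / lambda
= 6.626e-34 / (366.7e-9)
= 6.626e-34 / 3.6670e-07
= 1.8069e-27 kg*m/s

1.8069e-27


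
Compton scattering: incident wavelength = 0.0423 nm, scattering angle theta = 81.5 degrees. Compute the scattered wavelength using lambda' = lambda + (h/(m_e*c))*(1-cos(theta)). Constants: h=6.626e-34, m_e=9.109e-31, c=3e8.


Compton wavelength: h/(m_e*c) = 2.4247e-12 m
d_lambda = 2.4247e-12 * (1 - cos(81.5 deg))
= 2.4247e-12 * 0.852191
= 2.0663e-12 m = 0.002066 nm
lambda' = 0.0423 + 0.002066
= 0.044366 nm

0.044366


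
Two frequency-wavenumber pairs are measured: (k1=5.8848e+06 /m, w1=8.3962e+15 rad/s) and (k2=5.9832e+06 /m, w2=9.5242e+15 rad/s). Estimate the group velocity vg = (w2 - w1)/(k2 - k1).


vg = (w2 - w1) / (k2 - k1)
= (9.5242e+15 - 8.3962e+15) / (5.9832e+06 - 5.8848e+06)
= 1.1280e+15 / 9.8400e+04
= 1.1463e+10 m/s

1.1463e+10


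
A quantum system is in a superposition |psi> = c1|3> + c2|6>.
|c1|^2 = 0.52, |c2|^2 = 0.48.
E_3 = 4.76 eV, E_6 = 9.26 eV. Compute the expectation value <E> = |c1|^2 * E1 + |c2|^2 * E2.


<E> = |c1|^2 * E1 + |c2|^2 * E2
= 0.52 * 4.76 + 0.48 * 9.26
= 2.4752 + 4.4448
= 6.92 eV

6.92


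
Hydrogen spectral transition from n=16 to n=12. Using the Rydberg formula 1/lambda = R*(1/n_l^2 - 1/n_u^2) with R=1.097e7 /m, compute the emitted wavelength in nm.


1/lambda = R * (1/n_l^2 - 1/n_u^2)
= 1.097e7 * (1/12^2 - 1/16^2)
= 1.097e7 * (0.006944 - 0.003906)
= 1.097e7 * 0.003038
= 3.3329e+04 /m
lambda = 1 / 3.3329e+04 = 30003.9068 nm

30003.9068


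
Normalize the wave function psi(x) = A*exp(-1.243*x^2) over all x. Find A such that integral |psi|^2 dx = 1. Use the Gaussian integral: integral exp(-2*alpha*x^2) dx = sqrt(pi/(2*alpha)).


integral |psi|^2 dx = A^2 * sqrt(pi/(2*alpha)) = 1
A^2 = sqrt(2*alpha/pi)
= sqrt(2 * 1.243 / pi)
= 0.889561
A = sqrt(0.889561)
= 0.9432

0.9432


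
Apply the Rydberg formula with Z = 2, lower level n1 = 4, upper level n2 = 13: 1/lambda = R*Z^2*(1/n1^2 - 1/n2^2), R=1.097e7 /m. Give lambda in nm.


1/lambda = R * Z^2 * (1/n1^2 - 1/n2^2)
= 1.097e7 * 2^2 * (1/4^2 - 1/13^2)
= 1.097e7 * 4 * (0.0625 - 0.005917)
= 2.4829e+06 /m
lambda = 1 / 2.4829e+06
= 402.7621 nm

402.7621


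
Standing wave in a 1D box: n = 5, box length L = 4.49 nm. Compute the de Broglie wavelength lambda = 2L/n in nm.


lambda = 2L / n
= 2 * 4.49 / 5
= 8.98 / 5
= 1.796 nm

1.796


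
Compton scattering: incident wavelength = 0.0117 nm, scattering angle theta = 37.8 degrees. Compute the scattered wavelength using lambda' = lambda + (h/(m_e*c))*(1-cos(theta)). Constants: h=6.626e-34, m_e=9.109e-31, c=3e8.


Compton wavelength: h/(m_e*c) = 2.4247e-12 m
d_lambda = 2.4247e-12 * (1 - cos(37.8 deg))
= 2.4247e-12 * 0.209845
= 5.0881e-13 m = 0.000509 nm
lambda' = 0.0117 + 0.000509
= 0.012209 nm

0.012209


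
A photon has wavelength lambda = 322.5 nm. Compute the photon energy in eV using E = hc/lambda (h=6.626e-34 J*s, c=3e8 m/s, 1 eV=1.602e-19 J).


E = hc / lambda
= (6.626e-34)(3e8) / (322.5e-9)
= 1.9878e-25 / 3.2250e-07
= 6.1637e-19 J
Converting to eV: 6.1637e-19 / 1.602e-19
= 3.8475 eV

3.8475


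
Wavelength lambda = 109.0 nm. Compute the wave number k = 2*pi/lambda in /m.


k = 2 * pi / lambda
= 6.2832 / (109.0e-9)
= 6.2832 / 1.0900e-07
= 5.7644e+07 /m

5.7644e+07


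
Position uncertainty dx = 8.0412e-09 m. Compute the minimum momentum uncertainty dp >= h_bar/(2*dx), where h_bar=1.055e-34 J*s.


dp = h_bar / (2 * dx)
= 1.055e-34 / (2 * 8.0412e-09)
= 1.055e-34 / 1.6082e-08
= 6.5600e-27 kg*m/s

6.5600e-27


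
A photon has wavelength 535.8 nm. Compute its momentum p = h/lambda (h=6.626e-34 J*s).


p = h / lambda
= 6.626e-34 / (535.8e-9)
= 6.626e-34 / 5.3580e-07
= 1.2367e-27 kg*m/s

1.2367e-27


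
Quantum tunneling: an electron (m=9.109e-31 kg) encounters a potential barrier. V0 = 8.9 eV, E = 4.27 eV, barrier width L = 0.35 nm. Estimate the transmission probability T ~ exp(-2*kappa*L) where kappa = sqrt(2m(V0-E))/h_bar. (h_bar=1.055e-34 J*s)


V0 - E = 4.63 eV = 7.4173e-19 J
kappa = sqrt(2 * m * (V0-E)) / h_bar
= sqrt(2 * 9.109e-31 * 7.4173e-19) / 1.055e-34
= 1.1018e+10 /m
2*kappa*L = 2 * 1.1018e+10 * 0.35e-9
= 7.7129
T = exp(-7.7129) = 4.470234e-04

4.470234e-04


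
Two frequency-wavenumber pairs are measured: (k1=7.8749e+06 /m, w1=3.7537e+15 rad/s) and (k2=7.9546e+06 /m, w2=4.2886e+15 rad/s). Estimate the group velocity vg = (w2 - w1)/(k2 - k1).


vg = (w2 - w1) / (k2 - k1)
= (4.2886e+15 - 3.7537e+15) / (7.9546e+06 - 7.8749e+06)
= 5.3490e+14 / 7.9700e+04
= 6.7114e+09 m/s

6.7114e+09


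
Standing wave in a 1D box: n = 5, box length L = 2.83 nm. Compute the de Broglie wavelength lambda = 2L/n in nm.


lambda = 2L / n
= 2 * 2.83 / 5
= 5.66 / 5
= 1.132 nm

1.132


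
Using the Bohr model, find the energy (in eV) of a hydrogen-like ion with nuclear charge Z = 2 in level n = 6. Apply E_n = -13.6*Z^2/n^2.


E_n = -13.6 * Z^2 / n^2
= -13.6 * 2^2 / 6^2
= -13.6 * 4 / 36
= -1.5111 eV

-1.5111


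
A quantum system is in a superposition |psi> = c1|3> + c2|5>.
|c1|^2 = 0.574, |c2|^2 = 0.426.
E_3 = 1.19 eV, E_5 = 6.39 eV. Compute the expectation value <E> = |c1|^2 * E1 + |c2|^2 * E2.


<E> = |c1|^2 * E1 + |c2|^2 * E2
= 0.574 * 1.19 + 0.426 * 6.39
= 0.6831 + 2.7221
= 3.4052 eV

3.4052


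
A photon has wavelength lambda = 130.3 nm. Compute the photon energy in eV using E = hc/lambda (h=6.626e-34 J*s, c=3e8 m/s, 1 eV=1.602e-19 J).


E = hc / lambda
= (6.626e-34)(3e8) / (130.3e-9)
= 1.9878e-25 / 1.3030e-07
= 1.5256e-18 J
Converting to eV: 1.5256e-18 / 1.602e-19
= 9.5228 eV

9.5228


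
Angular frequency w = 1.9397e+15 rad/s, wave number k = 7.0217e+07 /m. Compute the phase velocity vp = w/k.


vp = w / k
= 1.9397e+15 / 7.0217e+07
= 2.7624e+07 m/s

2.7624e+07


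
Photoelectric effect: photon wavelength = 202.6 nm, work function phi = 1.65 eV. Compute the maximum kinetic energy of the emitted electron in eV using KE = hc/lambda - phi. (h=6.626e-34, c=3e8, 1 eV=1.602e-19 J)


E_photon = hc / lambda
= (6.626e-34)(3e8) / (202.6e-9)
= 9.8115e-19 J
= 6.1245 eV
KE = E_photon - phi
= 6.1245 - 1.65
= 4.4745 eV

4.4745


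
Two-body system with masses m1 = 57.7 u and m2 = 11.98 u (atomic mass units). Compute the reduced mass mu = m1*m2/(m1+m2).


mu = m1 * m2 / (m1 + m2)
= 57.7 * 11.98 / (57.7 + 11.98)
= 691.246 / 69.68
= 9.9203 u

9.9203


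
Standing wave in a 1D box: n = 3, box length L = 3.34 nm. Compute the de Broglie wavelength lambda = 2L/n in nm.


lambda = 2L / n
= 2 * 3.34 / 3
= 6.68 / 3
= 2.2267 nm

2.2267


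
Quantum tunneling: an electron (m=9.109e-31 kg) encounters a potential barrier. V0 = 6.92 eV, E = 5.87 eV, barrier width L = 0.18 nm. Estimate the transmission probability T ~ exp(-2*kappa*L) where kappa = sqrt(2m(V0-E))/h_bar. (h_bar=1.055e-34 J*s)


V0 - E = 1.05 eV = 1.6821e-19 J
kappa = sqrt(2 * m * (V0-E)) / h_bar
= sqrt(2 * 9.109e-31 * 1.6821e-19) / 1.055e-34
= 5.2472e+09 /m
2*kappa*L = 2 * 5.2472e+09 * 0.18e-9
= 1.889
T = exp(-1.889) = 1.512267e-01

1.512267e-01


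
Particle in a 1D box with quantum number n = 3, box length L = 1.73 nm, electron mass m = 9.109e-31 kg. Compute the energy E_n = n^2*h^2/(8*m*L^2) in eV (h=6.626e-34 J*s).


E = n^2 * h^2 / (8 * m * L^2)
= 3^2 * (6.626e-34)^2 / (8 * 9.109e-31 * (1.73e-9)^2)
= 9 * 4.3904e-67 / (8 * 9.109e-31 * 2.9929e-18)
= 1.8117e-19 J
= 1.1309 eV

1.1309


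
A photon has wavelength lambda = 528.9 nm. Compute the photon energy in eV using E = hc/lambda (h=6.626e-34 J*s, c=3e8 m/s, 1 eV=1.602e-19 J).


E = hc / lambda
= (6.626e-34)(3e8) / (528.9e-9)
= 1.9878e-25 / 5.2890e-07
= 3.7584e-19 J
Converting to eV: 3.7584e-19 / 1.602e-19
= 2.346 eV

2.346


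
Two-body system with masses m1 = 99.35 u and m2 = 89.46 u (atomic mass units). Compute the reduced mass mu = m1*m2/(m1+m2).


mu = m1 * m2 / (m1 + m2)
= 99.35 * 89.46 / (99.35 + 89.46)
= 8887.851 / 188.81
= 47.073 u

47.073


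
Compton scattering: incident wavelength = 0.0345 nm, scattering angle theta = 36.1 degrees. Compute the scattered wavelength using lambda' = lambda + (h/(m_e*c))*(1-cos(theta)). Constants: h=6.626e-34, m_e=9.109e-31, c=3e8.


Compton wavelength: h/(m_e*c) = 2.4247e-12 m
d_lambda = 2.4247e-12 * (1 - cos(36.1 deg))
= 2.4247e-12 * 0.19201
= 4.6557e-13 m = 0.000466 nm
lambda' = 0.0345 + 0.000466
= 0.034966 nm

0.034966


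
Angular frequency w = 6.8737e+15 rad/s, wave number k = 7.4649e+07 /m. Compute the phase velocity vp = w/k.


vp = w / k
= 6.8737e+15 / 7.4649e+07
= 9.2080e+07 m/s

9.2080e+07


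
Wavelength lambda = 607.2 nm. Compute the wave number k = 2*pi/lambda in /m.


k = 2 * pi / lambda
= 6.2832 / (607.2e-9)
= 6.2832 / 6.0720e-07
= 1.0348e+07 /m

1.0348e+07


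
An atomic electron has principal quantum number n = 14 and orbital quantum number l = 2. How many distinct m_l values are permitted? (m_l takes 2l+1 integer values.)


m_l ranges from -l to +l in integer steps
So m_l goes from -2 to +2
Count = 2l + 1 = 2*2 + 1
= 5

5


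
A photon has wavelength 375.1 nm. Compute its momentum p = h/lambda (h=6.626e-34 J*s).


p = h / lambda
= 6.626e-34 / (375.1e-9)
= 6.626e-34 / 3.7510e-07
= 1.7665e-27 kg*m/s

1.7665e-27


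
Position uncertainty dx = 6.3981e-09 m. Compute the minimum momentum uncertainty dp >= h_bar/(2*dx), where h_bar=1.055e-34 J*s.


dp = h_bar / (2 * dx)
= 1.055e-34 / (2 * 6.3981e-09)
= 1.055e-34 / 1.2796e-08
= 8.2446e-27 kg*m/s

8.2446e-27


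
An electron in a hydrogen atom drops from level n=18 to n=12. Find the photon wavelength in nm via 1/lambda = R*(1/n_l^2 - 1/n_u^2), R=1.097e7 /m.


1/lambda = R * (1/n_l^2 - 1/n_u^2)
= 1.097e7 * (1/12^2 - 1/18^2)
= 1.097e7 * (0.006944 - 0.003086)
= 1.097e7 * 0.003858
= 4.2323e+04 /m
lambda = 1 / 4.2323e+04 = 23628.0766 nm

23628.0766


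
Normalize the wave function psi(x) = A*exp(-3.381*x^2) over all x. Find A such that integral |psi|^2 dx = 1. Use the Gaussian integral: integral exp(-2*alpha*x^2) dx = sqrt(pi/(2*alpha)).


integral |psi|^2 dx = A^2 * sqrt(pi/(2*alpha)) = 1
A^2 = sqrt(2*alpha/pi)
= sqrt(2 * 3.381 / pi)
= 1.46711
A = sqrt(1.46711)
= 1.2112

1.2112


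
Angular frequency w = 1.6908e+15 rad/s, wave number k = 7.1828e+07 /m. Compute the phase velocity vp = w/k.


vp = w / k
= 1.6908e+15 / 7.1828e+07
= 2.3540e+07 m/s

2.3540e+07


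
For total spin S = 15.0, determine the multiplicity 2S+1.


Spin multiplicity = 2S + 1
= 2 * 15.0 + 1
= 30.0 + 1
= 31

31


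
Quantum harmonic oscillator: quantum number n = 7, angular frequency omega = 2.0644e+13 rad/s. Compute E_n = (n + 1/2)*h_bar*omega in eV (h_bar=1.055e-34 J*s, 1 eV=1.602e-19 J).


E = (n + 1/2) * h_bar * omega
= (7 + 0.5) * 1.055e-34 * 2.0644e+13
= 7.5 * 2.1779e-21
= 1.6335e-20 J
= 0.102 eV

0.102


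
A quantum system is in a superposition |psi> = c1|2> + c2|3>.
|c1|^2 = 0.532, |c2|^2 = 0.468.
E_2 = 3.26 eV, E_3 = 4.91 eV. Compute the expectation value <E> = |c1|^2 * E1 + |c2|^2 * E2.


<E> = |c1|^2 * E1 + |c2|^2 * E2
= 0.532 * 3.26 + 0.468 * 4.91
= 1.7343 + 2.2979
= 4.0322 eV

4.0322


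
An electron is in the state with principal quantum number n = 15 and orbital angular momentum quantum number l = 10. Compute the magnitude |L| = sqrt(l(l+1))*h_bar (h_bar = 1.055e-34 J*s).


L = sqrt(l*(l+1)) * h_bar
= sqrt(10 * 11) * 1.055e-34
= sqrt(110) * 1.055e-34
= 10.4881 * 1.055e-34
= 1.1065e-33 J*s

1.1065e-33


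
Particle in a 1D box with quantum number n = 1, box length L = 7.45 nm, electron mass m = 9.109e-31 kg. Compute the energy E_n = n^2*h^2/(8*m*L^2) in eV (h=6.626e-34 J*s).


E = n^2 * h^2 / (8 * m * L^2)
= 1^2 * (6.626e-34)^2 / (8 * 9.109e-31 * (7.45e-9)^2)
= 1 * 4.3904e-67 / (8 * 9.109e-31 * 5.5503e-17)
= 1.0855e-21 J
= 0.0068 eV

0.0068


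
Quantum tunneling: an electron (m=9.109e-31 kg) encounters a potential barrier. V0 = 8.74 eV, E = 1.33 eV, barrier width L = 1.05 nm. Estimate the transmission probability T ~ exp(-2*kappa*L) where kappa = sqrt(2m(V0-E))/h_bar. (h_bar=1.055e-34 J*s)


V0 - E = 7.41 eV = 1.1871e-18 J
kappa = sqrt(2 * m * (V0-E)) / h_bar
= sqrt(2 * 9.109e-31 * 1.1871e-18) / 1.055e-34
= 1.3939e+10 /m
2*kappa*L = 2 * 1.3939e+10 * 1.05e-9
= 29.2723
T = exp(-29.2723) = 1.937230e-13

1.937230e-13


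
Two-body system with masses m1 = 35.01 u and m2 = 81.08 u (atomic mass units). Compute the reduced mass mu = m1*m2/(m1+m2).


mu = m1 * m2 / (m1 + m2)
= 35.01 * 81.08 / (35.01 + 81.08)
= 2838.6108 / 116.09
= 24.4518 u

24.4518


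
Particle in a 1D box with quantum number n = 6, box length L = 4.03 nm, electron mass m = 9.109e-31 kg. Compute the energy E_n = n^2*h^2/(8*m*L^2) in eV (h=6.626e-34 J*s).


E = n^2 * h^2 / (8 * m * L^2)
= 6^2 * (6.626e-34)^2 / (8 * 9.109e-31 * (4.03e-9)^2)
= 36 * 4.3904e-67 / (8 * 9.109e-31 * 1.6241e-17)
= 1.3355e-19 J
= 0.8336 eV

0.8336


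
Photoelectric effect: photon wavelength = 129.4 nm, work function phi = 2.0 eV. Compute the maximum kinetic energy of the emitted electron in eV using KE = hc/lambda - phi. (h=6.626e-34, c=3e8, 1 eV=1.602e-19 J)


E_photon = hc / lambda
= (6.626e-34)(3e8) / (129.4e-9)
= 1.5362e-18 J
= 9.5891 eV
KE = E_photon - phi
= 9.5891 - 2.0
= 7.5891 eV

7.5891


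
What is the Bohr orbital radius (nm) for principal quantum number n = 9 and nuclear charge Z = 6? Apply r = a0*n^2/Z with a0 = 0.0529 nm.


r = a0 * n^2 / Z
= 0.0529 * 9^2 / 6
= 0.0529 * 81 / 6
= 0.7142 nm

0.7142


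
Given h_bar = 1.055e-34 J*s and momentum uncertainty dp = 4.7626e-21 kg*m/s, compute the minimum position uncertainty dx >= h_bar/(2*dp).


dx = h_bar / (2 * dp)
= 1.055e-34 / (2 * 4.7626e-21)
= 1.055e-34 / 9.5252e-21
= 1.1076e-14 m

1.1076e-14


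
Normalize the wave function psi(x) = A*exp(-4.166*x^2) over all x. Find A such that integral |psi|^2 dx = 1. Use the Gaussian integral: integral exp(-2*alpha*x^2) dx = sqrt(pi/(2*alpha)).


integral |psi|^2 dx = A^2 * sqrt(pi/(2*alpha)) = 1
A^2 = sqrt(2*alpha/pi)
= sqrt(2 * 4.166 / pi)
= 1.628545
A = sqrt(1.628545)
= 1.2761

1.2761


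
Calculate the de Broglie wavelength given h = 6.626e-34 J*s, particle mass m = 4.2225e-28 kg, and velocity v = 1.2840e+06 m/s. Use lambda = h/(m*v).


lambda = h / (m * v)
= 6.626e-34 / (4.2225e-28 * 1.2840e+06)
= 6.626e-34 / 5.4217e-22
= 1.2221e-12 m

1.2221e-12


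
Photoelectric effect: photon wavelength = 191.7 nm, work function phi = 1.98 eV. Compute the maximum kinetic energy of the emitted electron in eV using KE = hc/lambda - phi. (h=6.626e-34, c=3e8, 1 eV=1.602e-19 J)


E_photon = hc / lambda
= (6.626e-34)(3e8) / (191.7e-9)
= 1.0369e-18 J
= 6.4727 eV
KE = E_photon - phi
= 6.4727 - 1.98
= 4.4927 eV

4.4927


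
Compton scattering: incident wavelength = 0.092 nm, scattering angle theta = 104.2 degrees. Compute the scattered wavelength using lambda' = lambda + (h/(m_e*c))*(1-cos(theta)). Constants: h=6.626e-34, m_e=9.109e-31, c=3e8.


Compton wavelength: h/(m_e*c) = 2.4247e-12 m
d_lambda = 2.4247e-12 * (1 - cos(104.2 deg))
= 2.4247e-12 * 1.245307
= 3.0195e-12 m = 0.00302 nm
lambda' = 0.092 + 0.00302
= 0.09502 nm

0.09502


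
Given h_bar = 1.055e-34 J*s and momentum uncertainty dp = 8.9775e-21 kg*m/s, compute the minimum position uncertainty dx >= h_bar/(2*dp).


dx = h_bar / (2 * dp)
= 1.055e-34 / (2 * 8.9775e-21)
= 1.055e-34 / 1.7955e-20
= 5.8758e-15 m

5.8758e-15


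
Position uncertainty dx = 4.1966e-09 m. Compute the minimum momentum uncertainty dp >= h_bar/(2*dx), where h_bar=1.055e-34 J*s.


dp = h_bar / (2 * dx)
= 1.055e-34 / (2 * 4.1966e-09)
= 1.055e-34 / 8.3932e-09
= 1.2570e-26 kg*m/s

1.2570e-26


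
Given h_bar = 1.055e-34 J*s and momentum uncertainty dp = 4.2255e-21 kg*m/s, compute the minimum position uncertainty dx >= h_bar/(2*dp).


dx = h_bar / (2 * dp)
= 1.055e-34 / (2 * 4.2255e-21)
= 1.055e-34 / 8.4510e-21
= 1.2484e-14 m

1.2484e-14


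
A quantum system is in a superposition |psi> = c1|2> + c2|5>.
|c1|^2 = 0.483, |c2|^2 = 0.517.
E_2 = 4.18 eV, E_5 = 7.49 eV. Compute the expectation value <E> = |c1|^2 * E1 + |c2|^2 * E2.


<E> = |c1|^2 * E1 + |c2|^2 * E2
= 0.483 * 4.18 + 0.517 * 7.49
= 2.0189 + 3.8723
= 5.8913 eV

5.8913


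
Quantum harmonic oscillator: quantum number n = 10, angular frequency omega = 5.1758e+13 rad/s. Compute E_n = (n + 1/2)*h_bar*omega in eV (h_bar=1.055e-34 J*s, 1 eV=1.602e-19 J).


E = (n + 1/2) * h_bar * omega
= (10 + 0.5) * 1.055e-34 * 5.1758e+13
= 10.5 * 5.4605e-21
= 5.7335e-20 J
= 0.3579 eV

0.3579


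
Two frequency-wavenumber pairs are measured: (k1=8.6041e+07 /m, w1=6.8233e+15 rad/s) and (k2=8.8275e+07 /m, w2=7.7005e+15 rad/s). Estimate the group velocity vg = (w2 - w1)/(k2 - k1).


vg = (w2 - w1) / (k2 - k1)
= (7.7005e+15 - 6.8233e+15) / (8.8275e+07 - 8.6041e+07)
= 8.7720e+14 / 2.2340e+06
= 3.9266e+08 m/s

3.9266e+08


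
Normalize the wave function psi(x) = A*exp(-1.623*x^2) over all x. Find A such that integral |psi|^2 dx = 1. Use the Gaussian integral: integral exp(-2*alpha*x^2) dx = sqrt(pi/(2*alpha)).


integral |psi|^2 dx = A^2 * sqrt(pi/(2*alpha)) = 1
A^2 = sqrt(2*alpha/pi)
= sqrt(2 * 1.623 / pi)
= 1.016481
A = sqrt(1.016481)
= 1.0082

1.0082


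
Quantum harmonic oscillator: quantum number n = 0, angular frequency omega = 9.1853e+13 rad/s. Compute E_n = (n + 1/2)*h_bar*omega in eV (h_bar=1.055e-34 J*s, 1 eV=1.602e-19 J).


E = (n + 1/2) * h_bar * omega
= (0 + 0.5) * 1.055e-34 * 9.1853e+13
= 0.5 * 9.6905e-21
= 4.8452e-21 J
= 0.0302 eV

0.0302


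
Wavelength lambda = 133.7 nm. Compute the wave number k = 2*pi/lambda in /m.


k = 2 * pi / lambda
= 6.2832 / (133.7e-9)
= 6.2832 / 1.3370e-07
= 4.6995e+07 /m

4.6995e+07


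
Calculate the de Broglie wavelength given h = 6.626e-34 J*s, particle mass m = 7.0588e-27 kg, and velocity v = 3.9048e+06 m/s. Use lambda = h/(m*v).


lambda = h / (m * v)
= 6.626e-34 / (7.0588e-27 * 3.9048e+06)
= 6.626e-34 / 2.7563e-20
= 2.4039e-14 m

2.4039e-14


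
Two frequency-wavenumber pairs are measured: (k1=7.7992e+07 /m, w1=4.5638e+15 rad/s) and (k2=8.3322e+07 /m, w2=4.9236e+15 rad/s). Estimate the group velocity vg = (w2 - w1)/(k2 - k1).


vg = (w2 - w1) / (k2 - k1)
= (4.9236e+15 - 4.5638e+15) / (8.3322e+07 - 7.7992e+07)
= 3.5980e+14 / 5.3300e+06
= 6.7505e+07 m/s

6.7505e+07


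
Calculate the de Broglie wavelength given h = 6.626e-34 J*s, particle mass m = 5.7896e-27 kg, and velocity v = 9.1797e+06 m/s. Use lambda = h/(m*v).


lambda = h / (m * v)
= 6.626e-34 / (5.7896e-27 * 9.1797e+06)
= 6.626e-34 / 5.3147e-20
= 1.2467e-14 m

1.2467e-14


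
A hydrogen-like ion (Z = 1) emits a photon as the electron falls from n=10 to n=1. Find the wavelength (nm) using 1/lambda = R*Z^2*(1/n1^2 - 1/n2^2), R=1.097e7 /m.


1/lambda = R * Z^2 * (1/n1^2 - 1/n2^2)
= 1.097e7 * 1^2 * (1/1^2 - 1/10^2)
= 1.097e7 * 1 * (1.0 - 0.01)
= 1.0860e+07 /m
lambda = 1 / 1.0860e+07
= 92.0785 nm

92.0785


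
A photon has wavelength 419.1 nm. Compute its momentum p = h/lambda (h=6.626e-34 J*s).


p = h / lambda
= 6.626e-34 / (419.1e-9)
= 6.626e-34 / 4.1910e-07
= 1.5810e-27 kg*m/s

1.5810e-27


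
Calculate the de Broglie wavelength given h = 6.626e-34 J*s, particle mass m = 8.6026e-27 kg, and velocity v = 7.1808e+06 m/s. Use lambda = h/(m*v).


lambda = h / (m * v)
= 6.626e-34 / (8.6026e-27 * 7.1808e+06)
= 6.626e-34 / 6.1774e-20
= 1.0726e-14 m

1.0726e-14


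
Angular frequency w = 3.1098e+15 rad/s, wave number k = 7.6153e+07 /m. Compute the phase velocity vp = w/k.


vp = w / k
= 3.1098e+15 / 7.6153e+07
= 4.0836e+07 m/s

4.0836e+07


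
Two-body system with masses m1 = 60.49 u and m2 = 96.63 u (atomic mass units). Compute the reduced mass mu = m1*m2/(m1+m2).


mu = m1 * m2 / (m1 + m2)
= 60.49 * 96.63 / (60.49 + 96.63)
= 5845.1487 / 157.12
= 37.2018 u

37.2018


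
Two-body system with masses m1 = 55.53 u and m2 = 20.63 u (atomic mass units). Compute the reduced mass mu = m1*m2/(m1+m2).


mu = m1 * m2 / (m1 + m2)
= 55.53 * 20.63 / (55.53 + 20.63)
= 1145.5839 / 76.16
= 15.0418 u

15.0418


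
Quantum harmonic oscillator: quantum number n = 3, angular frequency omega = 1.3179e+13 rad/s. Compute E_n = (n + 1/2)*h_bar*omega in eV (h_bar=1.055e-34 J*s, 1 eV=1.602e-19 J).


E = (n + 1/2) * h_bar * omega
= (3 + 0.5) * 1.055e-34 * 1.3179e+13
= 3.5 * 1.3904e-21
= 4.8663e-21 J
= 0.0304 eV

0.0304


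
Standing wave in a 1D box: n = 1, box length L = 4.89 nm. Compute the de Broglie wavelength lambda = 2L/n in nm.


lambda = 2L / n
= 2 * 4.89 / 1
= 9.78 / 1
= 9.78 nm

9.78


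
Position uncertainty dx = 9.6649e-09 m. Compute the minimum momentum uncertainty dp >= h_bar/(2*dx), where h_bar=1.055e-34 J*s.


dp = h_bar / (2 * dx)
= 1.055e-34 / (2 * 9.6649e-09)
= 1.055e-34 / 1.9330e-08
= 5.4579e-27 kg*m/s

5.4579e-27


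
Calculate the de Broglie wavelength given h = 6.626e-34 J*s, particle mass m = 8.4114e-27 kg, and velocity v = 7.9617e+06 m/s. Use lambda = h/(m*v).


lambda = h / (m * v)
= 6.626e-34 / (8.4114e-27 * 7.9617e+06)
= 6.626e-34 / 6.6969e-20
= 9.8941e-15 m

9.8941e-15


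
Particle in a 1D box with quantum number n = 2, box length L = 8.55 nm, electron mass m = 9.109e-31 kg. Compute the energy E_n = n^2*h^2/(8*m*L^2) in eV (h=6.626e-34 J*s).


E = n^2 * h^2 / (8 * m * L^2)
= 2^2 * (6.626e-34)^2 / (8 * 9.109e-31 * (8.55e-9)^2)
= 4 * 4.3904e-67 / (8 * 9.109e-31 * 7.3103e-17)
= 3.2966e-21 J
= 0.0206 eV

0.0206


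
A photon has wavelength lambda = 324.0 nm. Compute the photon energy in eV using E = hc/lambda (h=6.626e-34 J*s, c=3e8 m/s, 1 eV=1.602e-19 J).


E = hc / lambda
= (6.626e-34)(3e8) / (324.0e-9)
= 1.9878e-25 / 3.2400e-07
= 6.1352e-19 J
Converting to eV: 6.1352e-19 / 1.602e-19
= 3.8297 eV

3.8297


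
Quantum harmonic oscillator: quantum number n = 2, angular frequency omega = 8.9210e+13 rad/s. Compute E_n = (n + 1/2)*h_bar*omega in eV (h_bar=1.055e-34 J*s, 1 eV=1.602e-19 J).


E = (n + 1/2) * h_bar * omega
= (2 + 0.5) * 1.055e-34 * 8.9210e+13
= 2.5 * 9.4117e-21
= 2.3529e-20 J
= 0.1469 eV

0.1469


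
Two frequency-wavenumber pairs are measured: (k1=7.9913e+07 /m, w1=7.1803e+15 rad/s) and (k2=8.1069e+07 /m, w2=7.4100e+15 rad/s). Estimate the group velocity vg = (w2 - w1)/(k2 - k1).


vg = (w2 - w1) / (k2 - k1)
= (7.4100e+15 - 7.1803e+15) / (8.1069e+07 - 7.9913e+07)
= 2.2970e+14 / 1.1560e+06
= 1.9870e+08 m/s

1.9870e+08


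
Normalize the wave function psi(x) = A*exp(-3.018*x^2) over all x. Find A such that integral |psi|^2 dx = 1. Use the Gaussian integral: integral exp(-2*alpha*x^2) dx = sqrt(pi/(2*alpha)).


integral |psi|^2 dx = A^2 * sqrt(pi/(2*alpha)) = 1
A^2 = sqrt(2*alpha/pi)
= sqrt(2 * 3.018 / pi)
= 1.386116
A = sqrt(1.386116)
= 1.1773

1.1773


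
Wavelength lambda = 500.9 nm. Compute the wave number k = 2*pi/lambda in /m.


k = 2 * pi / lambda
= 6.2832 / (500.9e-9)
= 6.2832 / 5.0090e-07
= 1.2544e+07 /m

1.2544e+07


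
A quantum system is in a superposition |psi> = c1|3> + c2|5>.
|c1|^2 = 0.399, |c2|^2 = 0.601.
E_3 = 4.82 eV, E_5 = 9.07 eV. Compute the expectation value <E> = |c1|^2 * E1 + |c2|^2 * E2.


<E> = |c1|^2 * E1 + |c2|^2 * E2
= 0.399 * 4.82 + 0.601 * 9.07
= 1.9232 + 5.4511
= 7.3742 eV

7.3742


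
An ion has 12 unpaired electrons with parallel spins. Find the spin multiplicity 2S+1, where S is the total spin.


Total spin S = N * (1/2) = 12 * 0.5 = 6.0
Spin multiplicity = 2S + 1
= 2 * 6.0 + 1
= 13

13


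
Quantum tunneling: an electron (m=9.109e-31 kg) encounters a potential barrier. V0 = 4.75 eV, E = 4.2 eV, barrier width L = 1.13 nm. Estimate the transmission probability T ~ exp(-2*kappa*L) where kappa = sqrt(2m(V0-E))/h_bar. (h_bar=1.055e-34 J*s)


V0 - E = 0.55 eV = 8.8110e-20 J
kappa = sqrt(2 * m * (V0-E)) / h_bar
= sqrt(2 * 9.109e-31 * 8.8110e-20) / 1.055e-34
= 3.7976e+09 /m
2*kappa*L = 2 * 3.7976e+09 * 1.13e-9
= 8.5826
T = exp(-8.5826) = 1.873371e-04

1.873371e-04
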